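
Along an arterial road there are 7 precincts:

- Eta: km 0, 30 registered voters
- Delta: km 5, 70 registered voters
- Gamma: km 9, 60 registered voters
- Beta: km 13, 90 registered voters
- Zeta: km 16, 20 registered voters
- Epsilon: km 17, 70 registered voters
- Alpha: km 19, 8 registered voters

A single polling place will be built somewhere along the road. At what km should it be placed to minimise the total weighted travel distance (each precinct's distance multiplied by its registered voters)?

x = 13

For a sum of weighted absolute distances on a line, the optimum is the weighted median (not the mean). Total weight W = 348; half-weight = 174.
Sort by position and accumulate weight:
  km 0 (Eta, w=30) → cum 30
  km 5 (Delta, w=70) → cum 100
  km 9 (Gamma, w=60) → cum 160
  km 13 (Beta, w=90) → cum 250  ≥ 174 → median here
  km 16 (Zeta, w=20) → cum 270
  km 17 (Epsilon, w=70) → cum 340
  km 19 (Alpha, w=8) → cum 348
Optimal location: km 13.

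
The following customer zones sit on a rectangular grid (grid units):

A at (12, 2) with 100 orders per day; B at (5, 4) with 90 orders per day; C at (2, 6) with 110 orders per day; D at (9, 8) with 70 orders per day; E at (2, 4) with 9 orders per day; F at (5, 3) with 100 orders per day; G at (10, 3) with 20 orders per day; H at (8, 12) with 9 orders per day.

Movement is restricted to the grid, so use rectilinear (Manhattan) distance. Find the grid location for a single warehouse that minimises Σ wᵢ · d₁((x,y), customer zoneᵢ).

(5, 4)

Manhattan distance separates: Σwᵢ(|x−xᵢ|+|y−yᵢ|) = Σwᵢ|x−xᵢ| + Σwᵢ|y−yᵢ|, so x and y are optimised independently as 1-D weighted medians.
Total weight W = 508; half = 254.
x-coordinate, sorted with cumulative weight:
  x=2 (C, w=110) cum 110
  x=2 (E, w=9) cum 119
  x=5 (B, w=90) cum 209
  x=5 (F, w=100) cum 309  ← median
  x=8 (H, w=9) cum 318
  x=9 (D, w=70) cum 388
  x=10 (G, w=20) cum 408
  x=12 (A, w=100) cum 508
⇒ x* = 5
y-coordinate, sorted with cumulative weight:
  y=2 (A, w=100) cum 100
  y=3 (F, w=100) cum 200
  y=3 (G, w=20) cum 220
  y=4 (B, w=90) cum 310  ← median
  y=4 (E, w=9) cum 319
  y=6 (C, w=110) cum 429
  y=8 (D, w=70) cum 499
  y=12 (H, w=9) cum 508
⇒ y* = 4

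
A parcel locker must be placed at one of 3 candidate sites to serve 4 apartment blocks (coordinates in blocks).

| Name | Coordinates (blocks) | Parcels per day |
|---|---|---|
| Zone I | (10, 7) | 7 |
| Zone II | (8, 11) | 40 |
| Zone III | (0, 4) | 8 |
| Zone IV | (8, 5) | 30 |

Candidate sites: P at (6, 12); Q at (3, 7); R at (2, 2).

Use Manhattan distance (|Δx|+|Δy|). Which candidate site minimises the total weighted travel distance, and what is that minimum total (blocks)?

Total weighted distance at each candidate:
  P (6, 12): total = 565
  Q (3, 7): total = 667
  R (2, 2): total = 993
Minimum is at P with total 565 blocks.

P, total 565 blocks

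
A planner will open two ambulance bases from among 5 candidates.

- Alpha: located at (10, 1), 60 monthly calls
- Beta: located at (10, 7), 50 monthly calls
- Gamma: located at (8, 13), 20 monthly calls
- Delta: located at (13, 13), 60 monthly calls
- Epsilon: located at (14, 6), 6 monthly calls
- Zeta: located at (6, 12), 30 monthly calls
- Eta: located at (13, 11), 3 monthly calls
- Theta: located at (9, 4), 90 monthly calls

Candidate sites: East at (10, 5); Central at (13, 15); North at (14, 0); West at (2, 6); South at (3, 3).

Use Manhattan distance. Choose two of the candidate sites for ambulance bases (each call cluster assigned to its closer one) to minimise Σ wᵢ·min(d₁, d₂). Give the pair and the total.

{East, Central}, total 1122

Evaluate every pair (each demand assigned to the nearer of the two):
  {East, Central}: total = 1122
  {East, West}: total = 1737
  {East, North}: total = 1767
  {East, South}: total = 1767
  {Central, North}: total = 2268
  {Central, South}: total = 2352
  {Central, West}: total = 2672
  {North, West}: total = 3032
  {North, South}: total = 3052
  {West, South}: total = 3380
Best pair: {East, Central} with total 1122.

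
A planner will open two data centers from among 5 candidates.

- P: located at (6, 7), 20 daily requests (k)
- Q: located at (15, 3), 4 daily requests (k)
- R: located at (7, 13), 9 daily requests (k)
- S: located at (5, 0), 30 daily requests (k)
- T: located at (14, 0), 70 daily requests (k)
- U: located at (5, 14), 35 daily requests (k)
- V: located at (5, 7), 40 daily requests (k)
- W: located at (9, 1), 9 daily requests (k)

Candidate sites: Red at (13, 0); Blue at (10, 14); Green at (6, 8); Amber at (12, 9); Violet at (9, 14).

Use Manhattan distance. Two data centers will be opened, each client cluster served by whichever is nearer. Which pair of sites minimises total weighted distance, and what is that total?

Evaluate every pair (each demand assigned to the nearer of the two):
  {Red, Green}: total = 774
  {Red, Violet}: total = 1182
  {Red, Blue}: total = 1286
  {Red, Amber}: total = 1396
  {Green, Amber}: total = 1565
  {Green, Violet}: total = 1803
  {Blue, Green}: total = 1847
  {Amber, Violet}: total = 2072
  {Blue, Amber}: total = 2116
  {Blue, Violet}: total = 2788
Best pair: {Red, Green} with total 774.

{Red, Green}, total 774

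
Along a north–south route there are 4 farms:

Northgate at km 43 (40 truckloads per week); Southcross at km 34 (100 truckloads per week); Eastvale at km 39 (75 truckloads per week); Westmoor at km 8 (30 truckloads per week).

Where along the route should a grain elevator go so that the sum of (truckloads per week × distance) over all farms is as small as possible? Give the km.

x = 34

For a sum of weighted absolute distances on a line, the optimum is the weighted median (not the mean). Total weight W = 245; half-weight = 122.5.
Sort by position and accumulate weight:
  km 8 (Westmoor, w=30) → cum 30
  km 34 (Southcross, w=100) → cum 130  ≥ 122.5 → median here
  km 39 (Eastvale, w=75) → cum 205
  km 43 (Northgate, w=40) → cum 245
Optimal location: km 34.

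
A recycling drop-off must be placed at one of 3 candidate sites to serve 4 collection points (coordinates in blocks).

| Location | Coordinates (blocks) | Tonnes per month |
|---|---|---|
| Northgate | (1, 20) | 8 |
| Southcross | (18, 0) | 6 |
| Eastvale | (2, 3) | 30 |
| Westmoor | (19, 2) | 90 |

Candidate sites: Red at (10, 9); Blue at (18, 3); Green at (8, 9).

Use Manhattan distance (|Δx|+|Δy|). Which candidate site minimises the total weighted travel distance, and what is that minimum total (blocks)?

Blue, total 950 blocks

Total weighted distance at each candidate:
  Red (10, 9): total = 2122
  Blue (18, 3): total = 950
  Green (8, 9): total = 2238
Minimum is at Blue with total 950 blocks.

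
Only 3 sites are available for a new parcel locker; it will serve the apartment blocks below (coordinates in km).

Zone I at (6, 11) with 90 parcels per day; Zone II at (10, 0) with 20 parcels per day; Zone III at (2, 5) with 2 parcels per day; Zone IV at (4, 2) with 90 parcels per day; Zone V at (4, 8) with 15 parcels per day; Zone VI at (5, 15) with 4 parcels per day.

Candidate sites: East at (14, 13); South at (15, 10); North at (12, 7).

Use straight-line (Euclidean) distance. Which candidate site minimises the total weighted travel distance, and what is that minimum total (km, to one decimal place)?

Total weighted distance at each candidate:
  East (14, 13): total = 2585.6
  South (15, 10): total = 2503.0
  North (12, 7): total = 1827.5
Minimum is at North with total 1827.5 km.

North, total 1827.5 km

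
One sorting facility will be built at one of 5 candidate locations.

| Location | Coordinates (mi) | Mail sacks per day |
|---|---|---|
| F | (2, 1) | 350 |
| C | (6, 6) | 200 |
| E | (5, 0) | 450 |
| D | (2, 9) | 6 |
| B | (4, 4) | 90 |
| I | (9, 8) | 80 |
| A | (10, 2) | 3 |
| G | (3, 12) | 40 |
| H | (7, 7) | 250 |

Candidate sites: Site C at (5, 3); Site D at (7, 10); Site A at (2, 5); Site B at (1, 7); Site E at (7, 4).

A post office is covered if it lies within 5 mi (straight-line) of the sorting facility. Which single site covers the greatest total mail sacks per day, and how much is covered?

Site C, covering 1340

Coverage radius r = 5 mi; a point is covered iff (Δx)²+(Δy)² ≤ 5² = 25.
  Site C (5, 3): covers {F, C, E, B, H} → 1340
  Site D (7, 10): covers {C, I, G, H} → 570
  Site A (2, 5): covers {F, C, D, B} → 646
  Site B (1, 7): covers {D, B} → 96
  Site E (7, 4): covers {C, E, B, I, A, H} → 1073
Maximum coverage at Site C: 1340 mail sacks per day.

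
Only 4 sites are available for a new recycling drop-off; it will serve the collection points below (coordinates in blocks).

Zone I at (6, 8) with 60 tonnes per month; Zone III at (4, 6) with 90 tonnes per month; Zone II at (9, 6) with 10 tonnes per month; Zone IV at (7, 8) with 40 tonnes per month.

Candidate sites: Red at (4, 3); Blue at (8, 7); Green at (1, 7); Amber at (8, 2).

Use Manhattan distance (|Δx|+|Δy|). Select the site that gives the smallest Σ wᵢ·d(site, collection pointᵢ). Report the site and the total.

Blue, total 730 blocks

Total weighted distance at each candidate:
  Red (4, 3): total = 1090
  Blue (8, 7): total = 730
  Green (1, 7): total = 1090
  Amber (8, 2): total = 1530
Minimum is at Blue with total 730 blocks.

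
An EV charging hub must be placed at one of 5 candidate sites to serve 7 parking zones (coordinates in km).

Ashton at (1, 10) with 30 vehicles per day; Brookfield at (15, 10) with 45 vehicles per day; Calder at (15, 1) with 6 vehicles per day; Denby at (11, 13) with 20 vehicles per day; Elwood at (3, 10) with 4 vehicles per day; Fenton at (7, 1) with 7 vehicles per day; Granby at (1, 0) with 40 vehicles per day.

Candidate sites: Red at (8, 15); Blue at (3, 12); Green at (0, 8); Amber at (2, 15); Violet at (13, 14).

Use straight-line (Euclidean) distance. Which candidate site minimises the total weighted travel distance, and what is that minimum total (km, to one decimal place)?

Blue, total 1467.8 km

Total weighted distance at each candidate:
  Red (8, 15): total = 1599.9
  Blue (3, 12): total = 1467.8
  Green (0, 8): total = 1495.2
  Amber (2, 15): total = 1804.6
  Violet (13, 14): total = 1585.2
Minimum is at Blue with total 1467.8 km.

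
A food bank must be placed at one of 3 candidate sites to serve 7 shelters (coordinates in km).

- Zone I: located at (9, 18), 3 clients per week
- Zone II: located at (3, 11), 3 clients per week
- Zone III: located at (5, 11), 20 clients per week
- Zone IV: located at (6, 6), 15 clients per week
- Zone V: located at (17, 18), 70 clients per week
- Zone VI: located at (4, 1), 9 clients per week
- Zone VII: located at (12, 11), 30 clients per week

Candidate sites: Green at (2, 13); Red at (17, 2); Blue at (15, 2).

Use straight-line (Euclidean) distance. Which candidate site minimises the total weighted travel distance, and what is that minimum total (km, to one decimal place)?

Green, total 1747.8 km

Total weighted distance at each candidate:
  Green (2, 13): total = 1747.8
  Red (17, 2): total = 2125.4
  Blue (15, 2): total = 2025.8
Minimum is at Green with total 1747.8 km.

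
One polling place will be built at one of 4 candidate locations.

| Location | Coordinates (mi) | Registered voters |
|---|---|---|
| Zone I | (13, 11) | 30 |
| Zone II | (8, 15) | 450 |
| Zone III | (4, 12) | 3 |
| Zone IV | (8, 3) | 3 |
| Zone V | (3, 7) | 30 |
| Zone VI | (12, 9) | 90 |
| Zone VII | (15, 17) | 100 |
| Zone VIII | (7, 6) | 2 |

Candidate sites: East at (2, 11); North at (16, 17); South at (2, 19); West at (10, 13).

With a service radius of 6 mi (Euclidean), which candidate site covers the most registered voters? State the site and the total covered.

Coverage radius r = 6 mi; a point is covered iff (Δx)²+(Δy)² ≤ 6² = 36.
  East (2, 11): covers {Zone III, Zone V} → 33
  North (16, 17): covers {Zone VII} → 100
  South (2, 19): covers {none} → 0
  West (10, 13): covers {Zone I, Zone II, Zone VI} → 570
Maximum coverage at West: 570 registered voters.

West, covering 570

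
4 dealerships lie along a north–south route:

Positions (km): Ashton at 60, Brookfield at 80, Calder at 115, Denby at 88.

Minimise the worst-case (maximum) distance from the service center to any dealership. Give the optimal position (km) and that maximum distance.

The 1-center on a line is the midpoint of the two extreme points: leftmost at 60, rightmost at 115.
Optimal location = (60 + 115)/2 = 87.5; maximum distance = (115 − 60)/2 = 27.5.

location 87.5, max distance 27.5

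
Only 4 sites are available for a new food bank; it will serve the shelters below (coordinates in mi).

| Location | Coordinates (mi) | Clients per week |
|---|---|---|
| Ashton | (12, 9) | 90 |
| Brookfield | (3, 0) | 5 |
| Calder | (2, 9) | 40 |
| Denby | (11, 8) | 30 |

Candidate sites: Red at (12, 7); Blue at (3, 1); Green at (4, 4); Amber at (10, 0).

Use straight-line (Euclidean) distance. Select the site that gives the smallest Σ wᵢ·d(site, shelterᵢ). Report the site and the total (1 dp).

Total weighted distance at each candidate:
  Red (12, 7): total = 687.4
  Blue (3, 1): total = 1730.1
  Green (4, 4): total = 1326.9
  Amber (10, 0): total = 1588.3
Minimum is at Red with total 687.4 mi.

Red, total 687.4 mi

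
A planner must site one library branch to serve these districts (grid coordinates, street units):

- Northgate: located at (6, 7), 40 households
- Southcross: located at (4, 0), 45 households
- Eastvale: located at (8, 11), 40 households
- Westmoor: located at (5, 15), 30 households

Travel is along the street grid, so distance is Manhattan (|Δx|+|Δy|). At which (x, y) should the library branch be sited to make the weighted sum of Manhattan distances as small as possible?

(6, 7)

Manhattan distance separates: Σwᵢ(|x−xᵢ|+|y−yᵢ|) = Σwᵢ|x−xᵢ| + Σwᵢ|y−yᵢ|, so x and y are optimised independently as 1-D weighted medians.
Total weight W = 155; half = 77.5.
x-coordinate, sorted with cumulative weight:
  x=4 (Southcross, w=45) cum 45
  x=5 (Westmoor, w=30) cum 75
  x=6 (Northgate, w=40) cum 115  ← median
  x=8 (Eastvale, w=40) cum 155
⇒ x* = 6
y-coordinate, sorted with cumulative weight:
  y=0 (Southcross, w=45) cum 45
  y=7 (Northgate, w=40) cum 85  ← median
  y=11 (Eastvale, w=40) cum 125
  y=15 (Westmoor, w=30) cum 155
⇒ y* = 7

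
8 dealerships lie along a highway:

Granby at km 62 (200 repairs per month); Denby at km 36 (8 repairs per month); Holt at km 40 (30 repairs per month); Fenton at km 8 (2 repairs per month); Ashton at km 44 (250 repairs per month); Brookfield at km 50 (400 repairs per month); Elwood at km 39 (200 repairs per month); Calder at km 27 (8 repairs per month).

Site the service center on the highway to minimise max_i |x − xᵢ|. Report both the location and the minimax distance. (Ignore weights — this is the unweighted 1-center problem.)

location 35, max distance 27

The 1-center on a line is the midpoint of the two extreme points: leftmost at 8, rightmost at 62.
Optimal location = (8 + 62)/2 = 35; maximum distance = (62 − 8)/2 = 27.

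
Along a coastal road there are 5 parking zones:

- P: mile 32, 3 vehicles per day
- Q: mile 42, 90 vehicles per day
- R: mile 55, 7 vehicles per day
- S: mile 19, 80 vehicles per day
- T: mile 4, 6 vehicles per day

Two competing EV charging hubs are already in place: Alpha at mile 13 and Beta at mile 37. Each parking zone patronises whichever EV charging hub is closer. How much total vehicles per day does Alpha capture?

The indifferent point is the midpoint (13+37)/2 = 25; parking zones left of it (closer to Alpha at 13) go to Alpha, those right go to Beta.
  T at 4 (w=6) → Alpha
  S at 19 (w=80) → Alpha
  P at 32 (w=3) → Beta
  Q at 42 (w=90) → Beta
  R at 55 (w=7) → Beta
Alpha captures 86; Beta captures 100.

86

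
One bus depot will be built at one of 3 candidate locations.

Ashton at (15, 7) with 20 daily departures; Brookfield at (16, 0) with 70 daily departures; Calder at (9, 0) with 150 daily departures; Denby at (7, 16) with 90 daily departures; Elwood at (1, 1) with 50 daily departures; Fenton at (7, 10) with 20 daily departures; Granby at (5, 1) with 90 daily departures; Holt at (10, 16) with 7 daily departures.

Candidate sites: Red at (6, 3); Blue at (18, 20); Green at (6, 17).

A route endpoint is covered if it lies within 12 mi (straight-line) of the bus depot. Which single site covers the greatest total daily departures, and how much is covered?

Red, covering 400

Coverage radius r = 12 mi; a point is covered iff (Δx)²+(Δy)² ≤ 12² = 144.
  Red (6, 3): covers {Ashton, Brookfield, Calder, Elwood, Fenton, Granby} → 400
  Blue (18, 20): covers {Denby, Holt} → 97
  Green (6, 17): covers {Denby, Fenton, Holt} → 117
Maximum coverage at Red: 400 daily departures.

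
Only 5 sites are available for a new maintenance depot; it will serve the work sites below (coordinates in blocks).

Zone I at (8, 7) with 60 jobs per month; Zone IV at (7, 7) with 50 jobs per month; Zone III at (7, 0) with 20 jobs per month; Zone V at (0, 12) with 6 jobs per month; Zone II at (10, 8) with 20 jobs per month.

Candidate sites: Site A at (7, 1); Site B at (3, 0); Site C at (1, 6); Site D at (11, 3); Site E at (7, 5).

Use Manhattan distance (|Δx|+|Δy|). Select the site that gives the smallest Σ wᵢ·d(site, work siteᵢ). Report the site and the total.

Total weighted distance at each candidate:
  Site A (7, 1): total = 1048
  Site B (3, 0): total = 1740
  Site C (1, 6): total = 1332
  Site D (11, 3): total = 1200
  Site E (7, 5): total = 584
Minimum is at Site E with total 584 blocks.

Site E, total 584 blocks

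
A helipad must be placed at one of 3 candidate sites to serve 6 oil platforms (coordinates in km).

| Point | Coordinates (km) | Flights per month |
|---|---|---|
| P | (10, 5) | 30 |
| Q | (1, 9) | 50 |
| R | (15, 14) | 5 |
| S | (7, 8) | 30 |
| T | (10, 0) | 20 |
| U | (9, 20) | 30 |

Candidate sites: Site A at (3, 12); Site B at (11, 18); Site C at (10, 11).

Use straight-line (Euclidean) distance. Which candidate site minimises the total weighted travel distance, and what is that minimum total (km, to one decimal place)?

Total weighted distance at each candidate:
  Site A (3, 12): total = 1285.6
  Site B (11, 18): total = 1860.6
  Site C (10, 11): total = 1289.1
Minimum is at Site A with total 1285.6 km.

Site A, total 1285.6 km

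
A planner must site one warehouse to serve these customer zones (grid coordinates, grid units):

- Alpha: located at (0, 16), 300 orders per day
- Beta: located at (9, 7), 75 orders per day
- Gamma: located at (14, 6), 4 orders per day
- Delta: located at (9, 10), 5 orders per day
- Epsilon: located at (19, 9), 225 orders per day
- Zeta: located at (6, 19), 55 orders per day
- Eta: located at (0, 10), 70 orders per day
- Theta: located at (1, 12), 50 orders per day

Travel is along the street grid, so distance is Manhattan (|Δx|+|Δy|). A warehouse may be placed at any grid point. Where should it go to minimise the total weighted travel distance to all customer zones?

Manhattan distance separates: Σwᵢ(|x−xᵢ|+|y−yᵢ|) = Σwᵢ|x−xᵢ| + Σwᵢ|y−yᵢ|, so x and y are optimised independently as 1-D weighted medians.
Total weight W = 784; half = 392.
x-coordinate, sorted with cumulative weight:
  x=0 (Alpha, w=300) cum 300
  x=0 (Eta, w=70) cum 370
  x=1 (Theta, w=50) cum 420  ← median
  x=6 (Zeta, w=55) cum 475
  x=9 (Beta, w=75) cum 550
  x=9 (Delta, w=5) cum 555
  x=14 (Gamma, w=4) cum 559
  x=19 (Epsilon, w=225) cum 784
⇒ x* = 1
y-coordinate, sorted with cumulative weight:
  y=6 (Gamma, w=4) cum 4
  y=7 (Beta, w=75) cum 79
  y=9 (Epsilon, w=225) cum 304
  y=10 (Delta, w=5) cum 309
  y=10 (Eta, w=70) cum 379
  y=12 (Theta, w=50) cum 429  ← median
  y=16 (Alpha, w=300) cum 729
  y=19 (Zeta, w=55) cum 784
⇒ y* = 12

(1, 12)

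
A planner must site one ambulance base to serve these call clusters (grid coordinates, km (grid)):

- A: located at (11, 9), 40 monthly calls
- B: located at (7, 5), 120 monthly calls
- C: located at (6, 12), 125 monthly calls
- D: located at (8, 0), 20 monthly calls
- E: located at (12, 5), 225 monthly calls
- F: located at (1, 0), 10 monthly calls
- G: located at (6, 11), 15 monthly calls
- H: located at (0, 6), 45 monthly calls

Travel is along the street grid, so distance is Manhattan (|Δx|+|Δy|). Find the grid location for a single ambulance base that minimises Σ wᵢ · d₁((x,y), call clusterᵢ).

Manhattan distance separates: Σwᵢ(|x−xᵢ|+|y−yᵢ|) = Σwᵢ|x−xᵢ| + Σwᵢ|y−yᵢ|, so x and y are optimised independently as 1-D weighted medians.
Total weight W = 600; half = 300.
x-coordinate, sorted with cumulative weight:
  x=0 (H, w=45) cum 45
  x=1 (F, w=10) cum 55
  x=6 (C, w=125) cum 180
  x=6 (G, w=15) cum 195
  x=7 (B, w=120) cum 315  ← median
  x=8 (D, w=20) cum 335
  x=11 (A, w=40) cum 375
  x=12 (E, w=225) cum 600
⇒ x* = 7
y-coordinate, sorted with cumulative weight:
  y=0 (D, w=20) cum 20
  y=0 (F, w=10) cum 30
  y=5 (B, w=120) cum 150
  y=5 (E, w=225) cum 375  ← median
  y=6 (H, w=45) cum 420
  y=9 (A, w=40) cum 460
  y=11 (G, w=15) cum 475
  y=12 (C, w=125) cum 600
⇒ y* = 5

(7, 5)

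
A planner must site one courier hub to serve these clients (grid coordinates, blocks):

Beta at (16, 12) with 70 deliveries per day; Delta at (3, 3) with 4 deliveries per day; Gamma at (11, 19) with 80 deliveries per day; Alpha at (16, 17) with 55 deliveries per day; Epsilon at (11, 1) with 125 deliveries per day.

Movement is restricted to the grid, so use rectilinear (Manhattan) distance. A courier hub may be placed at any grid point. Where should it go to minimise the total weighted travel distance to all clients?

Manhattan distance separates: Σwᵢ(|x−xᵢ|+|y−yᵢ|) = Σwᵢ|x−xᵢ| + Σwᵢ|y−yᵢ|, so x and y are optimised independently as 1-D weighted medians.
Total weight W = 334; half = 167.
x-coordinate, sorted with cumulative weight:
  x=3 (Delta, w=4) cum 4
  x=11 (Gamma, w=80) cum 84
  x=11 (Epsilon, w=125) cum 209  ← median
  x=16 (Beta, w=70) cum 279
  x=16 (Alpha, w=55) cum 334
⇒ x* = 11
y-coordinate, sorted with cumulative weight:
  y=1 (Epsilon, w=125) cum 125
  y=3 (Delta, w=4) cum 129
  y=12 (Beta, w=70) cum 199  ← median
  y=17 (Alpha, w=55) cum 254
  y=19 (Gamma, w=80) cum 334
⇒ y* = 12

(11, 12)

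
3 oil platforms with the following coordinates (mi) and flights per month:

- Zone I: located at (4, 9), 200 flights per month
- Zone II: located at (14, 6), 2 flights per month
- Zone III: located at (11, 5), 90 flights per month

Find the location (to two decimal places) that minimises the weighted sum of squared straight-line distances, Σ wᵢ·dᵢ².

The minimiser of Σwᵢ‖p−pᵢ‖² is the weighted centroid p* = (Σwᵢpᵢ)/(Σwᵢ).
Σwᵢ = 292.
Σwᵢxᵢ = 200·4 + 2·14 + 90·11 = 1818.
Σwᵢyᵢ = 200·9 + 2·6 + 90·5 = 2262.
x* = 1818/292 = 6.23, y* = 2262/292 = 7.75.

(6.23, 7.75)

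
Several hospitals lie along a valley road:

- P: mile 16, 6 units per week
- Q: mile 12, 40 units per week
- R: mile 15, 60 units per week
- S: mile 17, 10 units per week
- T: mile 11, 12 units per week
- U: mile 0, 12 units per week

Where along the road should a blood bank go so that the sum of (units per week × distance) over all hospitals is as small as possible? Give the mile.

x = 15

For a sum of weighted absolute distances on a line, the optimum is the weighted median (not the mean). Total weight W = 140; half-weight = 70.
Sort by position and accumulate weight:
  mile 0 (U, w=12) → cum 12
  mile 11 (T, w=12) → cum 24
  mile 12 (Q, w=40) → cum 64
  mile 15 (R, w=60) → cum 124  ≥ 70 → median here
  mile 16 (P, w=6) → cum 130
  mile 17 (S, w=10) → cum 140
Optimal location: mile 15.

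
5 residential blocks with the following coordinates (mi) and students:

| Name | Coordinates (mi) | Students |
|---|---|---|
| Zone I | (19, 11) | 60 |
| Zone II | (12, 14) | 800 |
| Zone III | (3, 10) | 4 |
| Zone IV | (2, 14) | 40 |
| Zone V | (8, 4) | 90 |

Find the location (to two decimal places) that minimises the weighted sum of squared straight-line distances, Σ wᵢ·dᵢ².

(11.62, 12.90)

The minimiser of Σwᵢ‖p−pᵢ‖² is the weighted centroid p* = (Σwᵢpᵢ)/(Σwᵢ).
Σwᵢ = 994.
Σwᵢxᵢ = 60·19 + 800·12 + 4·3 + 40·2 + 90·8 = 11552.
Σwᵢyᵢ = 60·11 + 800·14 + 4·10 + 40·14 + 90·4 = 12820.
x* = 11552/994 = 11.62, y* = 12820/994 = 12.90.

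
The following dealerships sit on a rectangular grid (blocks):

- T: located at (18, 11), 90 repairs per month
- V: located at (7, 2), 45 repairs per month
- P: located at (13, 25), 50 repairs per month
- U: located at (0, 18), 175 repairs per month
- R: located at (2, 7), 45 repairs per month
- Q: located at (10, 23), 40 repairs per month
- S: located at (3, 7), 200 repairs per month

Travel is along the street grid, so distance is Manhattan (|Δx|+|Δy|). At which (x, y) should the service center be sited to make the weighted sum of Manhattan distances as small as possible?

(3, 11)

Manhattan distance separates: Σwᵢ(|x−xᵢ|+|y−yᵢ|) = Σwᵢ|x−xᵢ| + Σwᵢ|y−yᵢ|, so x and y are optimised independently as 1-D weighted medians.
Total weight W = 645; half = 322.5.
x-coordinate, sorted with cumulative weight:
  x=0 (U, w=175) cum 175
  x=2 (R, w=45) cum 220
  x=3 (S, w=200) cum 420  ← median
  x=7 (V, w=45) cum 465
  x=10 (Q, w=40) cum 505
  x=13 (P, w=50) cum 555
  x=18 (T, w=90) cum 645
⇒ x* = 3
y-coordinate, sorted with cumulative weight:
  y=2 (V, w=45) cum 45
  y=7 (R, w=45) cum 90
  y=7 (S, w=200) cum 290
  y=11 (T, w=90) cum 380  ← median
  y=18 (U, w=175) cum 555
  y=23 (Q, w=40) cum 595
  y=25 (P, w=50) cum 645
⇒ y* = 11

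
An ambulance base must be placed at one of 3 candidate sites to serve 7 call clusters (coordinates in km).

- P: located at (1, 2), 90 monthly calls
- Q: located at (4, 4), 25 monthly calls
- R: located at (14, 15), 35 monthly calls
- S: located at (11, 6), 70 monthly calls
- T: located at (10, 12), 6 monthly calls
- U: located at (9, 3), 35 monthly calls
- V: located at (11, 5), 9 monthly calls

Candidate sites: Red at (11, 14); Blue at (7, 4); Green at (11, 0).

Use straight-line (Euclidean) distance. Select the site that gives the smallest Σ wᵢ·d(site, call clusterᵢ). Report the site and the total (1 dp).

Total weighted distance at each candidate:
  Red (11, 14): total = 2867.4
  Blue (7, 4): total = 1580.2
  Green (11, 0): total = 2318.2
Minimum is at Blue with total 1580.2 km.

Blue, total 1580.2 km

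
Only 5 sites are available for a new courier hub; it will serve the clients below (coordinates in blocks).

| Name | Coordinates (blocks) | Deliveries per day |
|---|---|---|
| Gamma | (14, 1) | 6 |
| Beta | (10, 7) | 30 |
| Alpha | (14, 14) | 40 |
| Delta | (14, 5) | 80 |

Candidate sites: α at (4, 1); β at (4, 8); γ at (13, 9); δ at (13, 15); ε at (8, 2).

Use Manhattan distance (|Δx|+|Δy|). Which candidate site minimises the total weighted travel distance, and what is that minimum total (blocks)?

Total weighted distance at each candidate:
  α (4, 1): total = 2460
  β (4, 8): total = 1992
  γ (13, 9): total = 844
  δ (13, 15): total = 1380
  ε (8, 2): total = 1692
Minimum is at γ with total 844 blocks.

γ, total 844 blocks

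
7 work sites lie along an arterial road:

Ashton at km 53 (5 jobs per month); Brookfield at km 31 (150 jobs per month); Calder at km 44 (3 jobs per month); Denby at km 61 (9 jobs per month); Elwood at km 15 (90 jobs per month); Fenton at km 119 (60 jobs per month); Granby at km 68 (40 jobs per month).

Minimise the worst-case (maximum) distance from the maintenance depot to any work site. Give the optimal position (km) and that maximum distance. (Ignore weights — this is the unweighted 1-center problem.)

The 1-center on a line is the midpoint of the two extreme points: leftmost at 15, rightmost at 119.
Optimal location = (15 + 119)/2 = 67; maximum distance = (119 − 15)/2 = 52.

location 67, max distance 52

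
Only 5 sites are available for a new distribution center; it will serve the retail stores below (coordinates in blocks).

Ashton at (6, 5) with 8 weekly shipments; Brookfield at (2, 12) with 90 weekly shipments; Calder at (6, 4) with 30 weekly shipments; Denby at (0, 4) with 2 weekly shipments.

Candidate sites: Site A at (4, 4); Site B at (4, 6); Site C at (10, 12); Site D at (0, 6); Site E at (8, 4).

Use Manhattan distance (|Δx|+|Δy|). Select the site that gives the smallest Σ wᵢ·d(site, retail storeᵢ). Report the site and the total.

Site B, total 876 blocks

Total weighted distance at each candidate:
  Site A (4, 4): total = 992
  Site B (4, 6): total = 876
  Site C (10, 12): total = 1204
  Site D (0, 6): total = 1020
  Site E (8, 4): total = 1360
Minimum is at Site B with total 876 blocks.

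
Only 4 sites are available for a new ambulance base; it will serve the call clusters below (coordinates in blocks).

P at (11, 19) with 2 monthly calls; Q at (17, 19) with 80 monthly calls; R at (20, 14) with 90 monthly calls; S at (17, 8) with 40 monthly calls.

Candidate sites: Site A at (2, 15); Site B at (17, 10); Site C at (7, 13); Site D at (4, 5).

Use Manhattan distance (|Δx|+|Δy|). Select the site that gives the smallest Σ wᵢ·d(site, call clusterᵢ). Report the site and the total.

Site B, total 1460 blocks

Total weighted distance at each candidate:
  Site A (2, 15): total = 4136
  Site B (17, 10): total = 1460
  Site C (7, 13): total = 3160
  Site D (4, 5): total = 5092
Minimum is at Site B with total 1460 blocks.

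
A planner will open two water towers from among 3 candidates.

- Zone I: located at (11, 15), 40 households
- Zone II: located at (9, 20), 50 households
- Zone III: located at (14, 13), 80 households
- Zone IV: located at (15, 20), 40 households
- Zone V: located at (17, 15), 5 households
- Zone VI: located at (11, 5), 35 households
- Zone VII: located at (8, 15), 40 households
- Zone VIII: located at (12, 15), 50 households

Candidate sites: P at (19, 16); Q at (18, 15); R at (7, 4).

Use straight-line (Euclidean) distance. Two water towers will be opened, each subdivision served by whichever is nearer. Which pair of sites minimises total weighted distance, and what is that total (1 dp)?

Evaluate every pair (each demand assigned to the nearer of the two):
  {Q, R}: total = 2235.1
  {P, R}: total = 2504.6
  {P, Q}: total = 2511.1
Best pair: {Q, R} with total 2235.1.

{Q, R}, total 2235.1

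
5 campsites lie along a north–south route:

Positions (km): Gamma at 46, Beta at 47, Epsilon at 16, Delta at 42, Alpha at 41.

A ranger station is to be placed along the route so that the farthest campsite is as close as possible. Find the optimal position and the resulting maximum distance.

The 1-center on a line is the midpoint of the two extreme points: leftmost at 16, rightmost at 47.
Optimal location = (16 + 47)/2 = 31.5; maximum distance = (47 − 16)/2 = 15.5.

location 31.5, max distance 15.5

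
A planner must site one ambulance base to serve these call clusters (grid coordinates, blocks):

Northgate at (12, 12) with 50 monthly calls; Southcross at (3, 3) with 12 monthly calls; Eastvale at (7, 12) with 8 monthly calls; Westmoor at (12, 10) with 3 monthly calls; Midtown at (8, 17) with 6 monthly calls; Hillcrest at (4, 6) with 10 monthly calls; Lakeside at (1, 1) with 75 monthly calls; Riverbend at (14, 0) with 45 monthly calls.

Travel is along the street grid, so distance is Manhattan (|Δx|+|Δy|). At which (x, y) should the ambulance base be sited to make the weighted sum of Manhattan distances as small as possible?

(7, 1)

Manhattan distance separates: Σwᵢ(|x−xᵢ|+|y−yᵢ|) = Σwᵢ|x−xᵢ| + Σwᵢ|y−yᵢ|, so x and y are optimised independently as 1-D weighted medians.
Total weight W = 209; half = 104.5.
x-coordinate, sorted with cumulative weight:
  x=1 (Lakeside, w=75) cum 75
  x=3 (Southcross, w=12) cum 87
  x=4 (Hillcrest, w=10) cum 97
  x=7 (Eastvale, w=8) cum 105  ← median
  x=8 (Midtown, w=6) cum 111
  x=12 (Northgate, w=50) cum 161
  x=12 (Westmoor, w=3) cum 164
  x=14 (Riverbend, w=45) cum 209
⇒ x* = 7
y-coordinate, sorted with cumulative weight:
  y=0 (Riverbend, w=45) cum 45
  y=1 (Lakeside, w=75) cum 120  ← median
  y=3 (Southcross, w=12) cum 132
  y=6 (Hillcrest, w=10) cum 142
  y=10 (Westmoor, w=3) cum 145
  y=12 (Northgate, w=50) cum 195
  y=12 (Eastvale, w=8) cum 203
  y=17 (Midtown, w=6) cum 209
⇒ y* = 1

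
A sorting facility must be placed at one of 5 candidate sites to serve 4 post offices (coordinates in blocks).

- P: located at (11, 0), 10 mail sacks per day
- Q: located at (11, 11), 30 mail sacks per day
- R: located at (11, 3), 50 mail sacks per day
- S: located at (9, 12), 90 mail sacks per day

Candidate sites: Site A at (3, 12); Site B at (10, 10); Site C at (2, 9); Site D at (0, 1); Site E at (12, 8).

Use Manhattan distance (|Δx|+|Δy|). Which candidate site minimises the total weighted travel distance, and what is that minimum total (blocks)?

Site B, total 840 blocks

Total weighted distance at each candidate:
  Site A (3, 12): total = 1860
  Site B (10, 10): total = 840
  Site C (2, 9): total = 2160
  Site D (0, 1): total = 3200
  Site E (12, 8): total = 1140
Minimum is at Site B with total 840 blocks.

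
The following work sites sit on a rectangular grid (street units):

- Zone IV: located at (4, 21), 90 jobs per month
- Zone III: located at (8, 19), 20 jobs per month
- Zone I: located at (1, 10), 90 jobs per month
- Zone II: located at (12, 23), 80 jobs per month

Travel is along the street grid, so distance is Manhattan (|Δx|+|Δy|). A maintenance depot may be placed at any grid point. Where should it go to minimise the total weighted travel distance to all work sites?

Manhattan distance separates: Σwᵢ(|x−xᵢ|+|y−yᵢ|) = Σwᵢ|x−xᵢ| + Σwᵢ|y−yᵢ|, so x and y are optimised independently as 1-D weighted medians.
Total weight W = 280; half = 140.
x-coordinate, sorted with cumulative weight:
  x=1 (Zone I, w=90) cum 90
  x=4 (Zone IV, w=90) cum 180  ← median
  x=8 (Zone III, w=20) cum 200
  x=12 (Zone II, w=80) cum 280
⇒ x* = 4
y-coordinate, sorted with cumulative weight:
  y=10 (Zone I, w=90) cum 90
  y=19 (Zone III, w=20) cum 110
  y=21 (Zone IV, w=90) cum 200  ← median
  y=23 (Zone II, w=80) cum 280
⇒ y* = 21

(4, 21)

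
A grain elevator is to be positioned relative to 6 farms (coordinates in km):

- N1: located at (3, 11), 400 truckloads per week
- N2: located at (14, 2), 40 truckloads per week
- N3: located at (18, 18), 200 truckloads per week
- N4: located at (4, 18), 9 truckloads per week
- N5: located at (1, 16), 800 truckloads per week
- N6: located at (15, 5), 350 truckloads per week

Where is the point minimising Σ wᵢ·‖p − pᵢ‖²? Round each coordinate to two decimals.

The minimiser of Σwᵢ‖p−pᵢ‖² is the weighted centroid p* = (Σwᵢpᵢ)/(Σwᵢ).
Σwᵢ = 1799.
Σwᵢxᵢ = 400·3 + 40·14 + 200·18 + 9·4 + 800·1 + 350·15 = 11446.
Σwᵢyᵢ = 400·11 + 40·2 + 200·18 + 9·18 + 800·16 + 350·5 = 22792.
x* = 11446/1799 = 6.36, y* = 22792/1799 = 12.67.

(6.36, 12.67)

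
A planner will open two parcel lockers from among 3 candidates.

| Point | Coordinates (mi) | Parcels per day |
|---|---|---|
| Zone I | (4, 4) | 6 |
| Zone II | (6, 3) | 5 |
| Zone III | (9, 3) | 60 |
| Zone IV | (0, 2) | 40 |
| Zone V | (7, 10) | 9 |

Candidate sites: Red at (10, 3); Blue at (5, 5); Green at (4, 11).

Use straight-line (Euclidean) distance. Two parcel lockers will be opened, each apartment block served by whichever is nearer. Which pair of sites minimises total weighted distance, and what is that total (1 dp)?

{Red, Blue}, total 361.4

Evaluate every pair (each demand assigned to the nearer of the two):
  {Red, Blue}: total = 361.4
  {Red, Green}: total = 538.9
  {Blue, Green}: total = 549.7
Best pair: {Red, Blue} with total 361.4.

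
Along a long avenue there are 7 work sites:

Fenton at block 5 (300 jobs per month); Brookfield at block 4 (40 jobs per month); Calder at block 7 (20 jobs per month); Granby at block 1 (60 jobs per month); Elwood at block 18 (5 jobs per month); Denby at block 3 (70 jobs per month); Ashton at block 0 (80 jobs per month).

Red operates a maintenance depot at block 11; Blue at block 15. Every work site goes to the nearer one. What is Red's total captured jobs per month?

The indifferent point is the midpoint (11+15)/2 = 13; work sites left of it (closer to Red at 11) go to Red, those right go to Blue.
  Ashton at 0 (w=80) → Red
  Granby at 1 (w=60) → Red
  Denby at 3 (w=70) → Red
  Brookfield at 4 (w=40) → Red
  Fenton at 5 (w=300) → Red
  Calder at 7 (w=20) → Red
  Elwood at 18 (w=5) → Blue
Red captures 570; Blue captures 5.

570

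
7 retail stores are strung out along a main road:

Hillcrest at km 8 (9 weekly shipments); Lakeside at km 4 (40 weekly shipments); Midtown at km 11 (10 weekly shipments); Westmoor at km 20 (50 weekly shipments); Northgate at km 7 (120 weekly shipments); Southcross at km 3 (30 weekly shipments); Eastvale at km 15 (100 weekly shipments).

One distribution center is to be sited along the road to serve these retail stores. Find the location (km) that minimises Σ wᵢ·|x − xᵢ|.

For a sum of weighted absolute distances on a line, the optimum is the weighted median (not the mean). Total weight W = 359; half-weight = 179.5.
Sort by position and accumulate weight:
  km 3 (Southcross, w=30) → cum 30
  km 4 (Lakeside, w=40) → cum 70
  km 7 (Northgate, w=120) → cum 190  ≥ 179.5 → median here
  km 8 (Hillcrest, w=9) → cum 199
  km 11 (Midtown, w=10) → cum 209
  km 15 (Eastvale, w=100) → cum 309
  km 20 (Westmoor, w=50) → cum 359
Optimal location: km 7.

x = 7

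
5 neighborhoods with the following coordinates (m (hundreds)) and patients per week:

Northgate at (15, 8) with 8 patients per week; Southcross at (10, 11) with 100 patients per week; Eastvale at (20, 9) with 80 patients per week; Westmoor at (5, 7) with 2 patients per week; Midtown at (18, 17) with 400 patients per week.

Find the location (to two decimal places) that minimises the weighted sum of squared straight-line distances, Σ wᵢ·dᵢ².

(16.83, 14.74)

The minimiser of Σwᵢ‖p−pᵢ‖² is the weighted centroid p* = (Σwᵢpᵢ)/(Σwᵢ).
Σwᵢ = 590.
Σwᵢxᵢ = 8·15 + 100·10 + 80·20 + 2·5 + 400·18 = 9930.
Σwᵢyᵢ = 8·8 + 100·11 + 80·9 + 2·7 + 400·17 = 8698.
x* = 9930/590 = 16.83, y* = 8698/590 = 14.74.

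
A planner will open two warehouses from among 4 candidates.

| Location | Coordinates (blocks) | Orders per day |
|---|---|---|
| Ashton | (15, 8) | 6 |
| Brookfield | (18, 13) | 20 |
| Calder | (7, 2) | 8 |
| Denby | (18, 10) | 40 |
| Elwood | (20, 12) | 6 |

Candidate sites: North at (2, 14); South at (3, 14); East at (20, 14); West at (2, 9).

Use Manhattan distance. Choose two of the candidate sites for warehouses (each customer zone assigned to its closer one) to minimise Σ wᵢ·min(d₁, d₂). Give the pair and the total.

{East, West}, total 474

Evaluate every pair (each demand assigned to the nearer of the two):
  {East, West}: total = 474
  {South, East}: total = 506
  {North, East}: total = 514
  {South, West}: total = 1294
  {North, West}: total = 1320
  {North, South}: total = 1430
Best pair: {East, West} with total 474.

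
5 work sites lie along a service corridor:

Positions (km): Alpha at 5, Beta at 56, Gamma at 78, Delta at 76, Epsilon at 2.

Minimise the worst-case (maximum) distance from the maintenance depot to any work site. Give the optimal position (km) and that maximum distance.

location 40, max distance 38

The 1-center on a line is the midpoint of the two extreme points: leftmost at 2, rightmost at 78.
Optimal location = (2 + 78)/2 = 40; maximum distance = (78 − 2)/2 = 38.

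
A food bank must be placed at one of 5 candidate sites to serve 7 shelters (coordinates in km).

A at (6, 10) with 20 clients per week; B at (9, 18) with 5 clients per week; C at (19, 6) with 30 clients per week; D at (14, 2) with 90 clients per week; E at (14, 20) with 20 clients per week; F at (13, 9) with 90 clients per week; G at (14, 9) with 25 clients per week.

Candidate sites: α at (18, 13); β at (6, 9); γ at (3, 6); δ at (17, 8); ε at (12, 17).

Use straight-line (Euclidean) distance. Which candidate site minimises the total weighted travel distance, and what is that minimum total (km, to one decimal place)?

δ, total 1673.8 km

Total weighted distance at each candidate:
  α (18, 13): total = 2443.4
  β (6, 9): total = 2526.4
  γ (3, 6): total = 3281.3
  δ (17, 8): total = 1673.8
  ε (12, 17): total = 2957.2
Minimum is at δ with total 1673.8 km.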